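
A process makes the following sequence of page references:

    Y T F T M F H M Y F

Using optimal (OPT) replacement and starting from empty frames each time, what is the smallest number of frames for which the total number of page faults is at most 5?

4

f=1: 10 faults
f=2: 7 faults
f=3: 6 faults
f=4: 5 faults
f=5: 5 faults
Smallest f with faults ≤ 5 is 4.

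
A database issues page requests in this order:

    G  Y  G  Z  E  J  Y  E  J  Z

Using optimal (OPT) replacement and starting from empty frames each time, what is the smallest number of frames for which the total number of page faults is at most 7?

2

f=1: 10 faults
f=2: 7 faults
f=3: 6 faults
f=4: 5 faults
f=5: 5 faults
Smallest f with faults ≤ 7 is 2.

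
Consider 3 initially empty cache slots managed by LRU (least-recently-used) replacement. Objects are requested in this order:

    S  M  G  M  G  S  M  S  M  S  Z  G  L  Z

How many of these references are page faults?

S: fault, frames {S}
M: fault, frames {S,M}
G: fault, frames {S,M,G}
M: hit
G: hit
S: hit
M: hit
S: hit
M: hit
S: hit
Z: fault, evict G, frames {M,S,Z}
G: fault, evict M, frames {S,Z,G}
L: fault, evict S, frames {Z,G,L}
Z: hit
Page faults: 6.

6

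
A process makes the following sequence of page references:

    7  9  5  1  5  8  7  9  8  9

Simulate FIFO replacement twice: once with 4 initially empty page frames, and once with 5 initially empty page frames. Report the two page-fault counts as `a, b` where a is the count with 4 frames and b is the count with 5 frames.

7, 5

4 frames: F F F F . F F F . . → 7 faults.
5 frames: F F F F . F . . . . → 5 faults.
5 < 7: adding a frame reduced faults, as is typical.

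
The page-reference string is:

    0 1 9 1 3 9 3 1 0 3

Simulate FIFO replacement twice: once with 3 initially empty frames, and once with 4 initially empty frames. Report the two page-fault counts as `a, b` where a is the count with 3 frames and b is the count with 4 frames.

5, 4

3 frames: F F F . F . . . F . → 5 faults.
4 frames: F F F . F . . . . . → 4 faults.
4 < 5: adding a frame reduced faults, as is typical.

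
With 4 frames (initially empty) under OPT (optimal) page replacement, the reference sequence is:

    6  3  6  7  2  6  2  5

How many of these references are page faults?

6: miss, frames (6)
3: miss, frames (6 3)
6: hit
7: miss, frames (6 3 7)
2: miss, frames (6 3 7 2)
6: hit
2: hit
5: miss, evict 2, frames (6 3 7 5)
Page faults: 5.

5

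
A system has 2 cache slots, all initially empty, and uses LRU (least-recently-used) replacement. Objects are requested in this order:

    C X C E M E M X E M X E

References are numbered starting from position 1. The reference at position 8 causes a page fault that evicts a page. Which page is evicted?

pos 1: C → miss, frames (C)
pos 2: X → miss, frames (C X)
pos 3: C → hit
pos 4: E → miss, evict X, frames (C E)
pos 5: M → miss, evict C, frames (E M)
pos 6: E → hit
pos 7: M → hit
pos 8: X → miss, evict E, frames (M X)
At position 8, page E is evicted.

E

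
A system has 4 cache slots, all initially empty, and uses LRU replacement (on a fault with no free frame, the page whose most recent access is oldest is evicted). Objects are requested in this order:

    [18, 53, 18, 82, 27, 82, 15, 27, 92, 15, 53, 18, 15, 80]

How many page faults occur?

18 → fault, frames (18)
53 → fault, frames (18 53)
18 → hit
82 → fault, frames (53 18 82)
27 → fault, frames (53 18 82 27)
82 → hit
15 → fault, evict 53, frames (18 27 82 15)
27 → hit
92 → fault, evict 18, frames (82 15 27 92)
15 → hit
53 → fault, evict 82, frames (27 92 15 53)
18 → fault, evict 27, frames (92 15 53 18)
15 → hit
80 → fault, evict 92, frames (53 18 15 80)
Page faults: 9.

9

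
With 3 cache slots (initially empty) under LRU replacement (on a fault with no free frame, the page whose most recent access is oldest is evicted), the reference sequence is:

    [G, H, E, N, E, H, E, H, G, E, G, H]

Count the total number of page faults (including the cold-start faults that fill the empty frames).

G: miss, frames {G}
H: miss, frames {G,H}
E: miss, frames {G,H,E}
N: miss, evict G, frames {H,E,N}
E: hit
H: hit
E: hit
H: hit
G: miss, evict N, frames {E,H,G}
E: hit
G: hit
H: hit
Page faults: 5.

5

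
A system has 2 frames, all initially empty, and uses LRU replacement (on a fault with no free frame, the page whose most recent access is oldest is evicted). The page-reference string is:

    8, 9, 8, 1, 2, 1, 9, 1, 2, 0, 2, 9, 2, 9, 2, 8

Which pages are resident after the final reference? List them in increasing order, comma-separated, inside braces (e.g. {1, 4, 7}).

8 -> fault, frames (8)
9 -> fault, frames (8 9)
8 -> hit
1 -> fault, evict 9, frames (8 1)
2 -> fault, evict 8, frames (1 2)
1 -> hit
9 -> fault, evict 2, frames (1 9)
1 -> hit
2 -> fault, evict 9, frames (1 2)
0 -> fault, evict 1, frames (2 0)
2 -> hit
9 -> fault, evict 0, frames (2 9)
2 -> hit
9 -> hit
2 -> hit
8 -> fault, evict 9, frames (2 8)

{2, 8}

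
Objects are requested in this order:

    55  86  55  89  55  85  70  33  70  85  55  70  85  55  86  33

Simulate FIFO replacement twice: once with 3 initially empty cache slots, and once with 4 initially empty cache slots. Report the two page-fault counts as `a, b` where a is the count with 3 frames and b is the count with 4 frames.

3 frames: F F . F . F F F . . F . F . F F → 10 faults.
4 frames: F F . F . F F F . . F . . . F . → 8 faults.
8 < 10: adding a frame reduced faults, as is typical.

10, 8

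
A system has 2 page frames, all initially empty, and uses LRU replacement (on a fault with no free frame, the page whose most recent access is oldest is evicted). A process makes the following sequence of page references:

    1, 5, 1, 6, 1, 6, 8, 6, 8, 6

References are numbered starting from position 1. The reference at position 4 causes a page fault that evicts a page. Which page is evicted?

5

pos 1: 1 → fault, frames (1)
pos 2: 5 → fault, frames (1 5)
pos 3: 1 → hit
pos 4: 6 → fault, evict 5, frames (1 6)
At position 4, page 5 is evicted.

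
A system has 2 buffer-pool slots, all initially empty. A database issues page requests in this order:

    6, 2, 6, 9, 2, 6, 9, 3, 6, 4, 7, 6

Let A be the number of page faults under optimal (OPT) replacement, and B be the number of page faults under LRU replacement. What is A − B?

-4

Under OPT: F F . F . F . F . F F . → 7 faults.
Under LRU: F F . F F F F F F F F F → 11 faults.
A − B = 7 − 11 = -4.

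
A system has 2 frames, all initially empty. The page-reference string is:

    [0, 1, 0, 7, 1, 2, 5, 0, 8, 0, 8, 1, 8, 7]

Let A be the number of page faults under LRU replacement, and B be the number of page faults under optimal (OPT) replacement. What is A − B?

1

Under LRU: F F . F F F F F F . . F . F → 10 faults.
Under OPT: F F . F . F F F F . . F . F → 9 faults.
A − B = 10 − 9 = 1.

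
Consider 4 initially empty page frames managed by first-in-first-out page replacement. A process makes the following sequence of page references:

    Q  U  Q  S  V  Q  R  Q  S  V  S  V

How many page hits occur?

6

Q → miss, frames {Q}
U → miss, frames {Q,U}
Q → hit
S → miss, frames {Q,U,S}
V → miss, frames {Q,U,S,V}
Q → hit
R → miss, evict Q, frames {U,S,V,R}
Q → miss, evict U, frames {S,V,R,Q}
S → hit
V → hit
S → hit
V → hit
Hits: 6.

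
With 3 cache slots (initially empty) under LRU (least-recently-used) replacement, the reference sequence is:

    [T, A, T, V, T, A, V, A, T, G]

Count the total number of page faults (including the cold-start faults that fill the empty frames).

T -> miss, frames {T}
A -> miss, frames {T,A}
T -> hit
V -> miss, frames {A,T,V}
T -> hit
A -> hit
V -> hit
A -> hit
T -> hit
G -> miss, evict V, frames {A,T,G}
Page faults: 4.

4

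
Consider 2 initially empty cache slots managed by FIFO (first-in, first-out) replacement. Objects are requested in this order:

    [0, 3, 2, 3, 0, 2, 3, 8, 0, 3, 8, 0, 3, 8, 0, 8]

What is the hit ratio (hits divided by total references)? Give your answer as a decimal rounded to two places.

0 -> fault, frames [0]
3 -> fault, frames [0, 3]
2 -> fault, evict 0, frames [3, 2]
3 -> hit
0 -> fault, evict 3, frames [2, 0]
2 -> hit
3 -> fault, evict 2, frames [0, 3]
8 -> fault, evict 0, frames [3, 8]
0 -> fault, evict 3, frames [8, 0]
3 -> fault, evict 8, frames [0, 3]
8 -> fault, evict 0, frames [3, 8]
0 -> fault, evict 3, frames [8, 0]
3 -> fault, evict 8, frames [0, 3]
8 -> fault, evict 0, frames [3, 8]
0 -> fault, evict 3, frames [8, 0]
8 -> hit
Hits: 3 of 16 references → 3/16 = 0.1875.

0.19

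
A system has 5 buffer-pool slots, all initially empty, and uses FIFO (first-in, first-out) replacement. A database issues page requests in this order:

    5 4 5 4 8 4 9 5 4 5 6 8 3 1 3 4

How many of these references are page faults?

5 → miss, frames (5)
4 → miss, frames (5 4)
5 → hit
4 → hit
8 → miss, frames (5 4 8)
4 → hit
9 → miss, frames (5 4 8 9)
5 → hit
4 → hit
5 → hit
6 → miss, frames (5 4 8 9 6)
8 → hit
3 → miss, evict 5, frames (4 8 9 6 3)
1 → miss, evict 4, frames (8 9 6 3 1)
3 → hit
4 → miss, evict 8, frames (9 6 3 1 4)
Page faults: 8.

8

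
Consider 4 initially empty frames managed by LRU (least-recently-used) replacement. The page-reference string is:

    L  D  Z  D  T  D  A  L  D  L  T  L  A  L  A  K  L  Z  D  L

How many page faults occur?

9

L: fault, frames {L}
D: fault, frames {L,D}
Z: fault, frames {L,D,Z}
D: hit
T: fault, frames {L,Z,D,T}
D: hit
A: fault, evict L, frames {Z,T,D,A}
L: fault, evict Z, frames {T,D,A,L}
D: hit
L: hit
T: hit
L: hit
A: hit
L: hit
A: hit
K: fault, evict D, frames {T,L,A,K}
L: hit
Z: fault, evict T, frames {A,K,L,Z}
D: fault, evict A, frames {K,L,Z,D}
L: hit
Page faults: 9.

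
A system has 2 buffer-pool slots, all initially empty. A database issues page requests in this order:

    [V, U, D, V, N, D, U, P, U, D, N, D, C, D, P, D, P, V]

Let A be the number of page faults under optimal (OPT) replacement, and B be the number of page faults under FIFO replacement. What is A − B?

-3

Under OPT: F F F . F . F F . F F . F . F . . F → 11 faults.
Under FIFO: F F F F F F F F . F F . F F F . . F → 14 faults.
A − B = 11 − 14 = -3.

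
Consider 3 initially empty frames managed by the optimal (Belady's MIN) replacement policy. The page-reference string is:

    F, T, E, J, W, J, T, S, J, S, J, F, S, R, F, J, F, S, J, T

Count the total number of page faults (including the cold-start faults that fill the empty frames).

10

F → fault, frames [F]
T → fault, frames [F, T]
E → fault, frames [F, T, E]
J → fault, evict E, frames [F, T, J]
W → fault, evict F, frames [T, J, W]
J → hit
T → hit
S → fault, evict W, frames [T, J, S]
J → hit
S → hit
J → hit
F → fault, evict T, frames [J, S, F]
S → hit
R → fault, evict S, frames [J, F, R]
F → hit
J → hit
F → hit
S → fault, evict R, frames [J, F, S]
J → hit
T → fault, evict S, frames [J, F, T]
Page faults: 10.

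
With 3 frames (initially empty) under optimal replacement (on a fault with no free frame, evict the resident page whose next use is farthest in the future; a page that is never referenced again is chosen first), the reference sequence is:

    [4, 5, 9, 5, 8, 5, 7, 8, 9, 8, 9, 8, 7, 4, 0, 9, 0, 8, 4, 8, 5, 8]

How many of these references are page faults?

9

4: fault, frames [4]
5: fault, frames [4, 5]
9: fault, frames [4, 5, 9]
5: hit
8: fault, evict 4, frames [5, 9, 8]
5: hit
7: fault, evict 5, frames [9, 8, 7]
8: hit
9: hit
8: hit
9: hit
8: hit
7: hit
4: fault, evict 7, frames [9, 8, 4]
0: fault, evict 4, frames [9, 8, 0]
9: hit
0: hit
8: hit
4: fault, evict 0, frames [9, 8, 4]
8: hit
5: fault, evict 4, frames [9, 8, 5]
8: hit
Page faults: 9.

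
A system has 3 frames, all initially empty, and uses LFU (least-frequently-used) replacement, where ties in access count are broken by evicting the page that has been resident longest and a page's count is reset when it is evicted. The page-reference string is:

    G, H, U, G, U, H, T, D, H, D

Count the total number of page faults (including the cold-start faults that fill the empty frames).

G → fault, frames {G}
H → fault, frames {G,H}
U → fault, frames {G,H,U}
G → hit
U → hit
H → hit
T → fault, evict G, frames {H,U,T}
D → fault, evict T, frames {H,U,D}
H → hit
D → hit
Page faults: 5.

5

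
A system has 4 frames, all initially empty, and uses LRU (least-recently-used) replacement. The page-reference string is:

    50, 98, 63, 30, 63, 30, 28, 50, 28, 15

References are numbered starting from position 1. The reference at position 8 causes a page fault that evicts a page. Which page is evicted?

98

pos 1: 50 → miss, frames (50)
pos 2: 98 → miss, frames (50 98)
pos 3: 63 → miss, frames (50 98 63)
pos 4: 30 → miss, frames (50 98 63 30)
pos 5: 63 → hit
pos 6: 30 → hit
pos 7: 28 → miss, evict 50, frames (98 63 30 28)
pos 8: 50 → miss, evict 98, frames (63 30 28 50)
At position 8, page 98 is evicted.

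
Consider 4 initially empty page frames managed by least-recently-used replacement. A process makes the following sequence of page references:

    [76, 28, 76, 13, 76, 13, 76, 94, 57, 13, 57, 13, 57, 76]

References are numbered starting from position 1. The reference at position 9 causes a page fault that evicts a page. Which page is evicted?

28

pos 1: 76 → fault, frames [76]
pos 2: 28 → fault, frames [76, 28]
pos 3: 76 → hit
pos 4: 13 → fault, frames [28, 76, 13]
pos 5: 76 → hit
pos 6: 13 → hit
pos 7: 76 → hit
pos 8: 94 → fault, frames [28, 13, 76, 94]
pos 9: 57 → fault, evict 28, frames [13, 76, 94, 57]
At position 9, page 28 is evicted.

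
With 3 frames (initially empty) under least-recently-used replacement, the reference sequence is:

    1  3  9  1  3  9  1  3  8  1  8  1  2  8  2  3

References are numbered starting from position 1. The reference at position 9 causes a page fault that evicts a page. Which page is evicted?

pos 1: 1 -> miss, frames (1)
pos 2: 3 -> miss, frames (1 3)
pos 3: 9 -> miss, frames (1 3 9)
pos 4: 1 -> hit
pos 5: 3 -> hit
pos 6: 9 -> hit
pos 7: 1 -> hit
pos 8: 3 -> hit
pos 9: 8 -> miss, evict 9, frames (1 3 8)
At position 9, page 9 is evicted.

9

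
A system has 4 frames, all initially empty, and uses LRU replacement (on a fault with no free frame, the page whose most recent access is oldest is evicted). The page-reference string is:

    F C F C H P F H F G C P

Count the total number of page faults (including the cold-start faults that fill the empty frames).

F -> fault, frames [F]
C -> fault, frames [F, C]
F -> hit
C -> hit
H -> fault, frames [F, C, H]
P -> fault, frames [F, C, H, P]
F -> hit
H -> hit
F -> hit
G -> fault, evict C, frames [P, H, F, G]
C -> fault, evict P, frames [H, F, G, C]
P -> fault, evict H, frames [F, G, C, P]
Page faults: 7.

7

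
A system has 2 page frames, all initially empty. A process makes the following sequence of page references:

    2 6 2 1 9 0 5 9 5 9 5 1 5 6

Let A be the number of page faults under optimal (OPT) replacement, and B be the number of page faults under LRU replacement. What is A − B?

Under OPT: F F . F F F F . . . . F . F → 8 faults.
Under LRU: F F . F F F F F . . . F . F → 9 faults.
A − B = 8 − 9 = -1.

-1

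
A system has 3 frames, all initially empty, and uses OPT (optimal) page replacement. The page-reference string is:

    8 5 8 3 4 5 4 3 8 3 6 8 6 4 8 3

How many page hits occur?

9

8 -> miss, frames [8]
5 -> miss, frames [8, 5]
8 -> hit
3 -> miss, frames [8, 5, 3]
4 -> miss, evict 8, frames [5, 3, 4]
5 -> hit
4 -> hit
3 -> hit
8 -> miss, evict 5, frames [3, 4, 8]
3 -> hit
6 -> miss, evict 3, frames [4, 8, 6]
8 -> hit
6 -> hit
4 -> hit
8 -> hit
3 -> miss, evict 6, frames [4, 8, 3]
Hits: 9.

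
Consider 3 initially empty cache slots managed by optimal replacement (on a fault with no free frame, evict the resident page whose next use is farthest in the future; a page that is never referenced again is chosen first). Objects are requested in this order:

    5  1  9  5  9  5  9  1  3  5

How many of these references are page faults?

4

5 → fault, frames (5)
1 → fault, frames (5 1)
9 → fault, frames (5 1 9)
5 → hit
9 → hit
5 → hit
9 → hit
1 → hit
3 → fault, evict 9, frames (5 1 3)
5 → hit
Page faults: 4.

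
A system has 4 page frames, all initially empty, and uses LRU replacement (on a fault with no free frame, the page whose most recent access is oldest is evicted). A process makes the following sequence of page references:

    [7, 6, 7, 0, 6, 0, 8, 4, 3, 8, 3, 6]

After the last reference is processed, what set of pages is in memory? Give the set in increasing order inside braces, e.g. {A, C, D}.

{3, 4, 6, 8}

7: fault, frames (7)
6: fault, frames (7 6)
7: hit
0: fault, frames (6 7 0)
6: hit
0: hit
8: fault, frames (7 6 0 8)
4: fault, evict 7, frames (6 0 8 4)
3: fault, evict 6, frames (0 8 4 3)
8: hit
3: hit
6: fault, evict 0, frames (4 8 3 6)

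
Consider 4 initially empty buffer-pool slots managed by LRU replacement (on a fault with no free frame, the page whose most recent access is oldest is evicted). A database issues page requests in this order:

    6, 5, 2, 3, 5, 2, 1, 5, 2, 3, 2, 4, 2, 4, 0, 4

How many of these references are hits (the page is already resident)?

6 -> fault, frames [6]
5 -> fault, frames [6, 5]
2 -> fault, frames [6, 5, 2]
3 -> fault, frames [6, 5, 2, 3]
5 -> hit
2 -> hit
1 -> fault, evict 6, frames [3, 5, 2, 1]
5 -> hit
2 -> hit
3 -> hit
2 -> hit
4 -> fault, evict 1, frames [5, 3, 2, 4]
2 -> hit
4 -> hit
0 -> fault, evict 5, frames [3, 2, 4, 0]
4 -> hit
Hits: 9.

9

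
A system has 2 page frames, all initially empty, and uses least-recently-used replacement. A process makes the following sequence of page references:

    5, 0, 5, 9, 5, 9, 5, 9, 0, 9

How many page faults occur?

5: miss, frames (5)
0: miss, frames (5 0)
5: hit
9: miss, evict 0, frames (5 9)
5: hit
9: hit
5: hit
9: hit
0: miss, evict 5, frames (9 0)
9: hit
Page faults: 4.

4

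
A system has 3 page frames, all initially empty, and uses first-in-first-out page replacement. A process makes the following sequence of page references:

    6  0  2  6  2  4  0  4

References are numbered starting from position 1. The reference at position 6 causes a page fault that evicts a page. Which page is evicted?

pos 1: 6 → miss, frames {6}
pos 2: 0 → miss, frames {6,0}
pos 3: 2 → miss, frames {6,0,2}
pos 4: 6 → hit
pos 5: 2 → hit
pos 6: 4 → miss, evict 6, frames {0,2,4}
At position 6, page 6 is evicted.

6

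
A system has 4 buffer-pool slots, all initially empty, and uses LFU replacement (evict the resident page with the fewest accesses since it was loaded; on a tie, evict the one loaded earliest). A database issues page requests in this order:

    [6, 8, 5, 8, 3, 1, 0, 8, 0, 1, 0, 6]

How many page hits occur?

5

6 -> miss, frames [6]
8 -> miss, frames [6, 8]
5 -> miss, frames [6, 8, 5]
8 -> hit
3 -> miss, frames [6, 8, 5, 3]
1 -> miss, evict 6, frames [8, 5, 3, 1]
0 -> miss, evict 5, frames [8, 3, 1, 0]
8 -> hit
0 -> hit
1 -> hit
0 -> hit
6 -> miss, evict 3, frames [8, 1, 0, 6]
Hits: 5.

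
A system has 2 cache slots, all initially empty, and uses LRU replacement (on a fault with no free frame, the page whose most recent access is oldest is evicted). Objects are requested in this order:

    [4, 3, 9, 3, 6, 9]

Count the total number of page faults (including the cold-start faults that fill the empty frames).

5

4 → miss, frames {4}
3 → miss, frames {4,3}
9 → miss, evict 4, frames {3,9}
3 → hit
6 → miss, evict 9, frames {3,6}
9 → miss, evict 3, frames {6,9}
Page faults: 5.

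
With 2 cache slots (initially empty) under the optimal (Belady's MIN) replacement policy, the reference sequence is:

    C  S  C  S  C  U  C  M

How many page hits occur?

4

C → fault, frames {C}
S → fault, frames {C,S}
C → hit
S → hit
C → hit
U → fault, evict S, frames {C,U}
C → hit
M → fault, evict U, frames {C,M}
Hits: 4.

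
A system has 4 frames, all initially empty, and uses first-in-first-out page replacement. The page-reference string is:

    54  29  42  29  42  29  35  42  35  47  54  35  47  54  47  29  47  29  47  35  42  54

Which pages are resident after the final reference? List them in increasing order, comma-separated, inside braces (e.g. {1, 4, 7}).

{29, 42, 47, 54}

54 -> miss, frames {54}
29 -> miss, frames {54,29}
42 -> miss, frames {54,29,42}
29 -> hit
42 -> hit
29 -> hit
35 -> miss, frames {54,29,42,35}
42 -> hit
35 -> hit
47 -> miss, evict 54, frames {29,42,35,47}
54 -> miss, evict 29, frames {42,35,47,54}
35 -> hit
47 -> hit
54 -> hit
47 -> hit
29 -> miss, evict 42, frames {35,47,54,29}
47 -> hit
29 -> hit
47 -> hit
35 -> hit
42 -> miss, evict 35, frames {47,54,29,42}
54 -> hit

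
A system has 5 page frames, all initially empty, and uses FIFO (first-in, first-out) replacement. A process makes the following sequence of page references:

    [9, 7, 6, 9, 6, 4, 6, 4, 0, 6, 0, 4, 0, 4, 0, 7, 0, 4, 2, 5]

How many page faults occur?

7

9: fault, frames (9)
7: fault, frames (9 7)
6: fault, frames (9 7 6)
9: hit
6: hit
4: fault, frames (9 7 6 4)
6: hit
4: hit
0: fault, frames (9 7 6 4 0)
6: hit
0: hit
4: hit
0: hit
4: hit
0: hit
7: hit
0: hit
4: hit
2: fault, evict 9, frames (7 6 4 0 2)
5: fault, evict 7, frames (6 4 0 2 5)
Page faults: 7.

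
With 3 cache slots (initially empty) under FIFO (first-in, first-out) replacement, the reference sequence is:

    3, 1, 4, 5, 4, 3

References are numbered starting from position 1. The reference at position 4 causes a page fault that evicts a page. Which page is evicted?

pos 1: 3 -> fault, frames (3)
pos 2: 1 -> fault, frames (3 1)
pos 3: 4 -> fault, frames (3 1 4)
pos 4: 5 -> fault, evict 3, frames (1 4 5)
At position 4, page 3 is evicted.

3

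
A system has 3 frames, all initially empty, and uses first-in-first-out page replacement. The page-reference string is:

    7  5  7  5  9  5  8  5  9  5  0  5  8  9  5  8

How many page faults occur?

8

7: miss, frames {7}
5: miss, frames {7,5}
7: hit
5: hit
9: miss, frames {7,5,9}
5: hit
8: miss, evict 7, frames {5,9,8}
5: hit
9: hit
5: hit
0: miss, evict 5, frames {9,8,0}
5: miss, evict 9, frames {8,0,5}
8: hit
9: miss, evict 8, frames {0,5,9}
5: hit
8: miss, evict 0, frames {5,9,8}
Page faults: 8.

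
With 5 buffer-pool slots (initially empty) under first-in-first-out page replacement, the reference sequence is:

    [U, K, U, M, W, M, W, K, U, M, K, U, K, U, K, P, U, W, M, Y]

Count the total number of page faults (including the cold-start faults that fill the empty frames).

6

U -> fault, frames [U]
K -> fault, frames [U, K]
U -> hit
M -> fault, frames [U, K, M]
W -> fault, frames [U, K, M, W]
M -> hit
W -> hit
K -> hit
U -> hit
M -> hit
K -> hit
U -> hit
K -> hit
U -> hit
K -> hit
P -> fault, frames [U, K, M, W, P]
U -> hit
W -> hit
M -> hit
Y -> fault, evict U, frames [K, M, W, P, Y]
Page faults: 6.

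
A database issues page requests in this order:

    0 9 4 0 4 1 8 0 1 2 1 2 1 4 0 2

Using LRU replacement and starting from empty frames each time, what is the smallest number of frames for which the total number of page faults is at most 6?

5

f=1: 16 faults
f=2: 12 faults
f=3: 10 faults
f=4: 7 faults
f=5: 6 faults
f=6: 6 faults
Smallest f with faults ≤ 6 is 5.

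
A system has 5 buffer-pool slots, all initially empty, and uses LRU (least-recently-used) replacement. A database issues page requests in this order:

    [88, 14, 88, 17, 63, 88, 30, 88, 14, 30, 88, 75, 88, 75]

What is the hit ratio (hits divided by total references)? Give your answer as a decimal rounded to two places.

88 → miss, frames (88)
14 → miss, frames (88 14)
88 → hit
17 → miss, frames (14 88 17)
63 → miss, frames (14 88 17 63)
88 → hit
30 → miss, frames (14 17 63 88 30)
88 → hit
14 → hit
30 → hit
88 → hit
75 → miss, evict 17, frames (63 14 30 88 75)
88 → hit
75 → hit
Hits: 8 of 14 references → 8/14 = 0.5714.

0.57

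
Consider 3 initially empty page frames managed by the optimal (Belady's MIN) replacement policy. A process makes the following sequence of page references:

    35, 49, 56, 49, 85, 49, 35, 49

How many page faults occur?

4

35 -> miss, frames [35]
49 -> miss, frames [35, 49]
56 -> miss, frames [35, 49, 56]
49 -> hit
85 -> miss, evict 56, frames [35, 49, 85]
49 -> hit
35 -> hit
49 -> hit
Page faults: 4.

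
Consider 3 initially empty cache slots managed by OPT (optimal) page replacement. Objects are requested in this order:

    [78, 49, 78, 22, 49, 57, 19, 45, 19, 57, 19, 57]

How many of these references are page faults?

6

78 -> fault, frames (78)
49 -> fault, frames (78 49)
78 -> hit
22 -> fault, frames (78 49 22)
49 -> hit
57 -> fault, evict 22, frames (78 49 57)
19 -> fault, evict 49, frames (78 57 19)
45 -> fault, evict 78, frames (57 19 45)
19 -> hit
57 -> hit
19 -> hit
57 -> hit
Page faults: 6.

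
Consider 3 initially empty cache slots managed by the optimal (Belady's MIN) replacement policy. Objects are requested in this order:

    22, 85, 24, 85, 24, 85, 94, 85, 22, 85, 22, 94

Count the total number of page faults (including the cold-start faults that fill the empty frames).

22 → fault, frames [22]
85 → fault, frames [22, 85]
24 → fault, frames [22, 85, 24]
85 → hit
24 → hit
85 → hit
94 → fault, evict 24, frames [22, 85, 94]
85 → hit
22 → hit
85 → hit
22 → hit
94 → hit
Page faults: 4.

4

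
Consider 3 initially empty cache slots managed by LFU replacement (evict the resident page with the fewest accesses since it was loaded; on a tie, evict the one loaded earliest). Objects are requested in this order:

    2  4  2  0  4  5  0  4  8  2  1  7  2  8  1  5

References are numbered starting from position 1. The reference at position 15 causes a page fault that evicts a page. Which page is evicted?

8

pos 1: 2: miss, frames [2]
pos 2: 4: miss, frames [2, 4]
pos 3: 2: hit
pos 4: 0: miss, frames [2, 4, 0]
pos 5: 4: hit
pos 6: 5: miss, evict 0, frames [2, 4, 5]
pos 7: 0: miss, evict 5, frames [2, 4, 0]
pos 8: 4: hit
pos 9: 8: miss, evict 0, frames [2, 4, 8]
pos 10: 2: hit
pos 11: 1: miss, evict 8, frames [2, 4, 1]
pos 12: 7: miss, evict 1, frames [2, 4, 7]
pos 13: 2: hit
pos 14: 8: miss, evict 7, frames [2, 4, 8]
pos 15: 1: miss, evict 8, frames [2, 4, 1]
At position 15, page 8 is evicted.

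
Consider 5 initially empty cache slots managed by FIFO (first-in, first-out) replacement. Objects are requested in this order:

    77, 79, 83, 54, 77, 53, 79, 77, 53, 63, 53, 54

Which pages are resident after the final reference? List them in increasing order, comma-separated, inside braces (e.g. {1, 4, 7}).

77 -> miss, frames [77]
79 -> miss, frames [77, 79]
83 -> miss, frames [77, 79, 83]
54 -> miss, frames [77, 79, 83, 54]
77 -> hit
53 -> miss, frames [77, 79, 83, 54, 53]
79 -> hit
77 -> hit
53 -> hit
63 -> miss, evict 77, frames [79, 83, 54, 53, 63]
53 -> hit
54 -> hit

{53, 54, 63, 79, 83}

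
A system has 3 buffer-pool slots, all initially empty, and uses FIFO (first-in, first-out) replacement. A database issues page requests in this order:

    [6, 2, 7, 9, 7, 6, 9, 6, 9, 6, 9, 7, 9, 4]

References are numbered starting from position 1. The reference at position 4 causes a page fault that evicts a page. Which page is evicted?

6

pos 1: 6 -> fault, frames {6}
pos 2: 2 -> fault, frames {6,2}
pos 3: 7 -> fault, frames {6,2,7}
pos 4: 9 -> fault, evict 6, frames {2,7,9}
At position 4, page 6 is evicted.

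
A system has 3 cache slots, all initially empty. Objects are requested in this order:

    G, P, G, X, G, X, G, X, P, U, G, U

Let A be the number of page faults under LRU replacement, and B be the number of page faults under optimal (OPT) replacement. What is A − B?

Under LRU: F F . F . . . . . F F . → 5 faults.
Under OPT: F F . F . . . . . F . . → 4 faults.
A − B = 5 − 4 = 1.

1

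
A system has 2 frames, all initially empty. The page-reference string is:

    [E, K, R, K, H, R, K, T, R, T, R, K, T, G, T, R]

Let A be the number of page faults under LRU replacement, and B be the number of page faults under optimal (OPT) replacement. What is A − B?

Under LRU: F F F . F F F F F . . F F F . F → 12 faults.
Under OPT: F F F . F . F F . . . F . F . F → 9 faults.
A − B = 12 − 9 = 3.

3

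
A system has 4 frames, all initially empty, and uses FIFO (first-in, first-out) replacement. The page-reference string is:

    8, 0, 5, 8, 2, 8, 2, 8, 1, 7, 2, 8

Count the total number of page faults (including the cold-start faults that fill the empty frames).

7

8 → fault, frames [8]
0 → fault, frames [8, 0]
5 → fault, frames [8, 0, 5]
8 → hit
2 → fault, frames [8, 0, 5, 2]
8 → hit
2 → hit
8 → hit
1 → fault, evict 8, frames [0, 5, 2, 1]
7 → fault, evict 0, frames [5, 2, 1, 7]
2 → hit
8 → fault, evict 5, frames [2, 1, 7, 8]
Page faults: 7.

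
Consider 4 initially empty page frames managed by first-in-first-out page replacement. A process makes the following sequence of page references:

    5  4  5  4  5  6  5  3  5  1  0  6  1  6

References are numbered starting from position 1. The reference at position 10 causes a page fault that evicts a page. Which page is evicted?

pos 1: 5: miss, frames (5)
pos 2: 4: miss, frames (5 4)
pos 3: 5: hit
pos 4: 4: hit
pos 5: 5: hit
pos 6: 6: miss, frames (5 4 6)
pos 7: 5: hit
pos 8: 3: miss, frames (5 4 6 3)
pos 9: 5: hit
pos 10: 1: miss, evict 5, frames (4 6 3 1)
At position 10, page 5 is evicted.

5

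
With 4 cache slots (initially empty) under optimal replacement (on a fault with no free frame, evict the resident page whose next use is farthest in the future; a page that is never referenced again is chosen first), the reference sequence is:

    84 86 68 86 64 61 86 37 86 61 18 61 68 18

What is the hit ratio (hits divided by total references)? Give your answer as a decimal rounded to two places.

84: fault, frames (84)
86: fault, frames (84 86)
68: fault, frames (84 86 68)
86: hit
64: fault, frames (84 86 68 64)
61: fault, evict 64, frames (84 86 68 61)
86: hit
37: fault, evict 84, frames (86 68 61 37)
86: hit
61: hit
18: fault, evict 37, frames (86 68 61 18)
61: hit
68: hit
18: hit
Hits: 7 of 14 references → 7/14 = 0.5000.

0.50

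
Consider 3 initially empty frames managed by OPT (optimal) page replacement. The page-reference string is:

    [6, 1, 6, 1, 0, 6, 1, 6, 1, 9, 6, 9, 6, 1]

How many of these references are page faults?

6: miss, frames (6)
1: miss, frames (6 1)
6: hit
1: hit
0: miss, frames (6 1 0)
6: hit
1: hit
6: hit
1: hit
9: miss, evict 0, frames (6 1 9)
6: hit
9: hit
6: hit
1: hit
Page faults: 4.

4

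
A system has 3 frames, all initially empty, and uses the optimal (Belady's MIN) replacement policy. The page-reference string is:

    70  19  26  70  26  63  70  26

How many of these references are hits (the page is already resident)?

4

70: fault, frames {70}
19: fault, frames {70,19}
26: fault, frames {70,19,26}
70: hit
26: hit
63: fault, evict 19, frames {70,26,63}
70: hit
26: hit
Hits: 4.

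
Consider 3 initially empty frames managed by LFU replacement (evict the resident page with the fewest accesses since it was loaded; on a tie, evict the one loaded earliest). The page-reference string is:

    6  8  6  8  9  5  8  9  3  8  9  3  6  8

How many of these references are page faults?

6 -> miss, frames [6]
8 -> miss, frames [6, 8]
6 -> hit
8 -> hit
9 -> miss, frames [6, 8, 9]
5 -> miss, evict 9, frames [6, 8, 5]
8 -> hit
9 -> miss, evict 5, frames [6, 8, 9]
3 -> miss, evict 9, frames [6, 8, 3]
8 -> hit
9 -> miss, evict 3, frames [6, 8, 9]
3 -> miss, evict 9, frames [6, 8, 3]
6 -> hit
8 -> hit
Page faults: 8.

8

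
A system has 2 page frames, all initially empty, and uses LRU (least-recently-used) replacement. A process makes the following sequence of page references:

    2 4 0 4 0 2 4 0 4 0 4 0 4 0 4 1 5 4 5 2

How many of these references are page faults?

2 → fault, frames {2}
4 → fault, frames {2,4}
0 → fault, evict 2, frames {4,0}
4 → hit
0 → hit
2 → fault, evict 4, frames {0,2}
4 → fault, evict 0, frames {2,4}
0 → fault, evict 2, frames {4,0}
4 → hit
0 → hit
4 → hit
0 → hit
4 → hit
0 → hit
4 → hit
1 → fault, evict 0, frames {4,1}
5 → fault, evict 4, frames {1,5}
4 → fault, evict 1, frames {5,4}
5 → hit
2 → fault, evict 4, frames {5,2}
Page faults: 10.

10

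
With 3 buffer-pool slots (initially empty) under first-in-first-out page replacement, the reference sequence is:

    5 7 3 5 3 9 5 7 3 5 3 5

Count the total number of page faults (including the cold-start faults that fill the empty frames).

7

5 -> fault, frames (5)
7 -> fault, frames (5 7)
3 -> fault, frames (5 7 3)
5 -> hit
3 -> hit
9 -> fault, evict 5, frames (7 3 9)
5 -> fault, evict 7, frames (3 9 5)
7 -> fault, evict 3, frames (9 5 7)
3 -> fault, evict 9, frames (5 7 3)
5 -> hit
3 -> hit
5 -> hit
Page faults: 7.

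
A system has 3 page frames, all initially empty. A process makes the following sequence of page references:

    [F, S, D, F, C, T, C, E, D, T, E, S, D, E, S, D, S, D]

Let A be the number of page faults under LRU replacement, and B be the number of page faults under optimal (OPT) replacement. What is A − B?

3

Under LRU: F F F . F F . F F F . F F . . . . . → 10 faults.
Under OPT: F F F . F F . F . . . F . . . . . . → 7 faults.
A − B = 10 − 7 = 3.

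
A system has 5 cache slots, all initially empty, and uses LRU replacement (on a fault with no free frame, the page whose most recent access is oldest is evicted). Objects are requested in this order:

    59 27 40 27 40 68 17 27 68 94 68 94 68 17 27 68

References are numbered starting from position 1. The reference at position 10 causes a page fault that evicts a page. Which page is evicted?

59

pos 1: 59 → fault, frames {59}
pos 2: 27 → fault, frames {59,27}
pos 3: 40 → fault, frames {59,27,40}
pos 4: 27 → hit
pos 5: 40 → hit
pos 6: 68 → fault, frames {59,27,40,68}
pos 7: 17 → fault, frames {59,27,40,68,17}
pos 8: 27 → hit
pos 9: 68 → hit
pos 10: 94 → fault, evict 59, frames {40,17,27,68,94}
At position 10, page 59 is evicted.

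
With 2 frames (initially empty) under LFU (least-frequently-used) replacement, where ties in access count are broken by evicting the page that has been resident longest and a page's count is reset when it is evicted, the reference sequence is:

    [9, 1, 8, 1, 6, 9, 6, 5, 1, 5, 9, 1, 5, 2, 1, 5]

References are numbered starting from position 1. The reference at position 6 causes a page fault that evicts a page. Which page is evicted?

6

pos 1: 9: fault, frames (9)
pos 2: 1: fault, frames (9 1)
pos 3: 8: fault, evict 9, frames (1 8)
pos 4: 1: hit
pos 5: 6: fault, evict 8, frames (1 6)
pos 6: 9: fault, evict 6, frames (1 9)
At position 6, page 6 is evicted.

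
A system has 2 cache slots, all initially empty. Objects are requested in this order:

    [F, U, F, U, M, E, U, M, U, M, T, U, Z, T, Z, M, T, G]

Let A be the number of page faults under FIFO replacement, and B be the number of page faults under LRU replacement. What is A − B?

-1

Under FIFO: F F . . F F F F . . F F F F . F . F → 12 faults.
Under LRU: F F . . F F F F . . F F F F . F F F → 13 faults.
A − B = 12 − 13 = -1.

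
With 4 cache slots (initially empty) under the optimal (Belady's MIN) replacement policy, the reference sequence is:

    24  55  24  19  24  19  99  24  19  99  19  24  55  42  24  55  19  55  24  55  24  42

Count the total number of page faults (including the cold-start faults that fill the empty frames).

5

24 → miss, frames (24)
55 → miss, frames (24 55)
24 → hit
19 → miss, frames (24 55 19)
24 → hit
19 → hit
99 → miss, frames (24 55 19 99)
24 → hit
19 → hit
99 → hit
19 → hit
24 → hit
55 → hit
42 → miss, evict 99, frames (24 55 19 42)
24 → hit
55 → hit
19 → hit
55 → hit
24 → hit
55 → hit
24 → hit
42 → hit
Page faults: 5.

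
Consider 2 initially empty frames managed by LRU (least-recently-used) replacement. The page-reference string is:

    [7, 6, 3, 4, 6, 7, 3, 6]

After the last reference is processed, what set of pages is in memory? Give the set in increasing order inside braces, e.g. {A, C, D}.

{3, 6}

7 → miss, frames {7}
6 → miss, frames {7,6}
3 → miss, evict 7, frames {6,3}
4 → miss, evict 6, frames {3,4}
6 → miss, evict 3, frames {4,6}
7 → miss, evict 4, frames {6,7}
3 → miss, evict 6, frames {7,3}
6 → miss, evict 7, frames {3,6}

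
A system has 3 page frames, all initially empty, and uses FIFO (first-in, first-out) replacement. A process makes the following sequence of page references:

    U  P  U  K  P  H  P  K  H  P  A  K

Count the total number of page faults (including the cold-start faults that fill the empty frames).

5

U → miss, frames (U)
P → miss, frames (U P)
U → hit
K → miss, frames (U P K)
P → hit
H → miss, evict U, frames (P K H)
P → hit
K → hit
H → hit
P → hit
A → miss, evict P, frames (K H A)
K → hit
Page faults: 5.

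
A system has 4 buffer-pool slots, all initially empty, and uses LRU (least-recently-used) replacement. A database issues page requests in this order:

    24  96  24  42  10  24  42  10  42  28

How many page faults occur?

24 -> miss, frames [24]
96 -> miss, frames [24, 96]
24 -> hit
42 -> miss, frames [96, 24, 42]
10 -> miss, frames [96, 24, 42, 10]
24 -> hit
42 -> hit
10 -> hit
42 -> hit
28 -> miss, evict 96, frames [24, 10, 42, 28]
Page faults: 5.

5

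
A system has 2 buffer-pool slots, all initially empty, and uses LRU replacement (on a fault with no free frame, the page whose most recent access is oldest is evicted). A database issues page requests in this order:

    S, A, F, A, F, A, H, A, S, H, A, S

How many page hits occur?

S -> fault, frames {S}
A -> fault, frames {S,A}
F -> fault, evict S, frames {A,F}
A -> hit
F -> hit
A -> hit
H -> fault, evict F, frames {A,H}
A -> hit
S -> fault, evict H, frames {A,S}
H -> fault, evict A, frames {S,H}
A -> fault, evict S, frames {H,A}
S -> fault, evict H, frames {A,S}
Hits: 4.

4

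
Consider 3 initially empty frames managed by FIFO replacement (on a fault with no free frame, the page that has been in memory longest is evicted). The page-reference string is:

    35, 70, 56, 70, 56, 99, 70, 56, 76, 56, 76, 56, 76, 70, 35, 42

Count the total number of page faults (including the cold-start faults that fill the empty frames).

35 → fault, frames {35}
70 → fault, frames {35,70}
56 → fault, frames {35,70,56}
70 → hit
56 → hit
99 → fault, evict 35, frames {70,56,99}
70 → hit
56 → hit
76 → fault, evict 70, frames {56,99,76}
56 → hit
76 → hit
56 → hit
76 → hit
70 → fault, evict 56, frames {99,76,70}
35 → fault, evict 99, frames {76,70,35}
42 → fault, evict 76, frames {70,35,42}
Page faults: 8.

8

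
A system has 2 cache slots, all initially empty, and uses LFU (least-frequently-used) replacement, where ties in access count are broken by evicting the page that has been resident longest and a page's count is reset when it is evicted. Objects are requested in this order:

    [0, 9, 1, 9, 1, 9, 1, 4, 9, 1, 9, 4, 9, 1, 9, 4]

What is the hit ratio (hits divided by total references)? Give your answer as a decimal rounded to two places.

0 → fault, frames (0)
9 → fault, frames (0 9)
1 → fault, evict 0, frames (9 1)
9 → hit
1 → hit
9 → hit
1 → hit
4 → fault, evict 9, frames (1 4)
9 → fault, evict 4, frames (1 9)
1 → hit
9 → hit
4 → fault, evict 9, frames (1 4)
9 → fault, evict 4, frames (1 9)
1 → hit
9 → hit
4 → fault, evict 9, frames (1 4)
Hits: 8 of 16 references → 8/16 = 0.5000.

0.50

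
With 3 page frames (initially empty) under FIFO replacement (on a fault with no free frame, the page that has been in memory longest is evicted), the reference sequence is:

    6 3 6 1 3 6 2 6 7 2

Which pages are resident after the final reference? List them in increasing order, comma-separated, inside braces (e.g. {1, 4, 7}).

6 -> miss, frames (6)
3 -> miss, frames (6 3)
6 -> hit
1 -> miss, frames (6 3 1)
3 -> hit
6 -> hit
2 -> miss, evict 6, frames (3 1 2)
6 -> miss, evict 3, frames (1 2 6)
7 -> miss, evict 1, frames (2 6 7)
2 -> hit

{2, 6, 7}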